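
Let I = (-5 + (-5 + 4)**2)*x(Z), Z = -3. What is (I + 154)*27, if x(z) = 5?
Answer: 3618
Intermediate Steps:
I = -20 (I = (-5 + (-5 + 4)**2)*5 = (-5 + (-1)**2)*5 = (-5 + 1)*5 = -4*5 = -20)
(I + 154)*27 = (-20 + 154)*27 = 134*27 = 3618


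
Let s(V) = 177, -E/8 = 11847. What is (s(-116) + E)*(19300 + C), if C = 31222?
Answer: -4779330678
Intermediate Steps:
E = -94776 (E = -8*11847 = -94776)
(s(-116) + E)*(19300 + C) = (177 - 94776)*(19300 + 31222) = -94599*50522 = -4779330678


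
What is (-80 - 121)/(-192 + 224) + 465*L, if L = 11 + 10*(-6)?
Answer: -729321/32 ≈ -22791.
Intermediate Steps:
L = -49 (L = 11 - 60 = -49)
(-80 - 121)/(-192 + 224) + 465*L = (-80 - 121)/(-192 + 224) + 465*(-49) = -201/32 - 22785 = -729321/32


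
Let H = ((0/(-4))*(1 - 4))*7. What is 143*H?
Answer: 0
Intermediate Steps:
H = 0 (H = ((0*(-¼))*(-3))*7 = (0*(-3))*7 = 0*7 = 0)
143*H = 143*0 = 0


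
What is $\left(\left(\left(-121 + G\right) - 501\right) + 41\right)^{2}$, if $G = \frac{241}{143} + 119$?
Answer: $\frac{4332930625}{20449} \approx 2.1189 \cdot 10^{5}$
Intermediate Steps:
$G = \frac{17258}{143}$ ($G = 241 \cdot \frac{1}{143} + 119 = \frac{241}{143} + 119 = \frac{17258}{143} \approx 120.69$)
$\left(\left(\left(-121 + G\right) - 501\right) + 41\right)^{2} = \left(\left(\left(-121 + \frac{17258}{143}\right) - 501\right) + 41\right)^{2} = \left(\left(- \frac{45}{143} - 501\right) + 41\right)^{2} = \left(- \frac{71688}{143} + 41\right)^{2} = \left(- \frac{65825}{143}\right)^{2} = \frac{4332930625}{20449}$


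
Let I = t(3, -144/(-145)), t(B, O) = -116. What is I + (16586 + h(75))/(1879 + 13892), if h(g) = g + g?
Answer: -1812700/15771 ≈ -114.94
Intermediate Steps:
h(g) = 2*g
I = -116
I + (16586 + h(75))/(1879 + 13892) = -116 + (16586 + 2*75)/(1879 + 13892) = -116 + (16586 + 150)/15771 = -116 + 16736*(1/15771) = -116 + 16736/15771 = -1812700/15771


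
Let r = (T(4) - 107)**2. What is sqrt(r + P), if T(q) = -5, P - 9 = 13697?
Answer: 25*sqrt(42) ≈ 162.02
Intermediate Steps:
P = 13706 (P = 9 + 13697 = 13706)
r = 12544 (r = (-5 - 107)**2 = (-112)**2 = 12544)
sqrt(r + P) = sqrt(12544 + 13706) = sqrt(26250) = 25*sqrt(42)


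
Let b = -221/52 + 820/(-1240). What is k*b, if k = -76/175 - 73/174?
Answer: 25999/6200 ≈ 4.1934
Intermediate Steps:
k = -25999/30450 (k = -76*1/175 - 73*1/174 = -76/175 - 73/174 = -25999/30450 ≈ -0.85383)
b = -609/124 (b = -221*1/52 + 820*(-1/1240) = -17/4 - 41/62 = -609/124 ≈ -4.9113)
k*b = -25999/30450*(-609/124) = 25999/6200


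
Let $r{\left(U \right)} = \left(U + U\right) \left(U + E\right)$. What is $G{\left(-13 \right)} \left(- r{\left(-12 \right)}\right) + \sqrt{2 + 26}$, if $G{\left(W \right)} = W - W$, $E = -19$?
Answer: $2 \sqrt{7} \approx 5.2915$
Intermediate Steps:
$G{\left(W \right)} = 0$
$r{\left(U \right)} = 2 U \left(-19 + U\right)$ ($r{\left(U \right)} = \left(U + U\right) \left(U - 19\right) = 2 U \left(-19 + U\right)$)
$G{\left(-13 \right)} \left(- r{\left(-12 \right)}\right) + \sqrt{2 + 26} = 0 \left(- 2 \left(-12\right) \left(-19 - 12\right)\right) + \sqrt{2 + 26} = 0 \left(- 2 \left(-12\right) \left(-31\right)\right) + \sqrt{28} = 0 \left(\left(-1\right) 744\right) + 2 \sqrt{7} = 0 \left(-744\right) + 2 \sqrt{7} = 0 + 2 \sqrt{7} = 2 \sqrt{7}$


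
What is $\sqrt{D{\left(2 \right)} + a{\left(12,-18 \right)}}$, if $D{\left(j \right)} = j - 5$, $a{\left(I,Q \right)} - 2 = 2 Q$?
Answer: $i \sqrt{37} \approx 6.0828 i$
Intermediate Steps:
$a{\left(I,Q \right)} = 2 + 2 Q$
$D{\left(j \right)} = -5 + j$ ($D{\left(j \right)} = j - 5 = -5 + j$)
$\sqrt{D{\left(2 \right)} + a{\left(12,-18 \right)}} = \sqrt{\left(-5 + 2\right) + \left(2 + 2 \left(-18\right)\right)} = \sqrt{-3 + \left(2 - 36\right)} = \sqrt{-3 - 34} = \sqrt{-37} = i \sqrt{37}$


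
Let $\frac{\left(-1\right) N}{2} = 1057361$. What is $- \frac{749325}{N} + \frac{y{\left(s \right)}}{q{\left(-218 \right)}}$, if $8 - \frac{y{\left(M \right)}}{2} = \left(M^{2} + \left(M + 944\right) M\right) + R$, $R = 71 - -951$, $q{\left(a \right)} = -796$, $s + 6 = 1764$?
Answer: $\frac{8291650525209}{420829678} \approx 19703.0$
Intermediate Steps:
$s = 1758$ ($s = -6 + 1764 = 1758$)
$N = -2114722$ ($N = \left(-2\right) 1057361 = -2114722$)
$R = 1022$ ($R = 71 + 951 = 1022$)
$y{\left(M \right)} = -2028 - 2 M^{2} - 2 M \left(944 + M\right)$ ($y{\left(M \right)} = 16 - 2 \left(\left(M^{2} + \left(M + 944\right) M\right) + 1022\right) = 16 - 2 \left(\left(M^{2} + \left(944 + M\right) M\right) + 1022\right) = 16 - 2 \left(\left(M^{2} + M \left(944 + M\right)\right) + 1022\right) = 16 - 2 \left(1022 + M^{2} + M \left(944 + M\right)\right) = 16 - \left(2044 + 2 M^{2} + 2 M \left(944 + M\right)\right) = -2028 - 2 M^{2} - 2 M \left(944 + M\right)$)
$- \frac{749325}{N} + \frac{y{\left(s \right)}}{q{\left(-218 \right)}} = - \frac{749325}{-2114722} + \frac{-2028 - 3319104 - 4 \cdot 1758^{2}}{-796} = \left(-749325\right) \left(- \frac{1}{2114722}\right) + \left(-2028 - 3319104 - 12362256\right) \left(- \frac{1}{796}\right) = \frac{749325}{2114722} + \left(-2028 - 3319104 - 12362256\right) \left(- \frac{1}{796}\right) = \frac{749325}{2114722} - - \frac{3920847}{199} = \frac{749325}{2114722} + \frac{3920847}{199} = \frac{8291650525209}{420829678}$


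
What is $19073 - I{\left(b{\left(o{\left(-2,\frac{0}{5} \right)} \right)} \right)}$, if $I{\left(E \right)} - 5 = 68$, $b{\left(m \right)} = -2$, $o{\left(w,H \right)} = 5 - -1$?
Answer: $19000$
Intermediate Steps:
$o{\left(w,H \right)} = 6$ ($o{\left(w,H \right)} = 5 + 1 = 6$)
$I{\left(E \right)} = 73$ ($I{\left(E \right)} = 5 + 68 = 73$)
$19073 - I{\left(b{\left(o{\left(-2,\frac{0}{5} \right)} \right)} \right)} = 19073 - 73 = 19000$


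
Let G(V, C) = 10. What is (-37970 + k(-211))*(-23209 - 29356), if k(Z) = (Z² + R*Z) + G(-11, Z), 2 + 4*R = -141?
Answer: -2965559605/4 ≈ -7.4139e+8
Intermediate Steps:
R = -143/4 (R = -½ + (¼)*(-141) = -½ - 141/4 = -143/4 ≈ -35.750)
k(Z) = 10 + Z² - 143*Z/4 (k(Z) = (Z² - 143*Z/4) + 10 = 10 + Z² - 143*Z/4)
(-37970 + k(-211))*(-23209 - 29356) = (-37970 + (10 + (-211)² - 143/4*(-211)))*(-23209 - 29356) = (-37970 + (10 + 44521 + 30173/4))*(-52565) = (-37970 + 208297/4)*(-52565) = (56417/4)*(-52565) = -2965559605/4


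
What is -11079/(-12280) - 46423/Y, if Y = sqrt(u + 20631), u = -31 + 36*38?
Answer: 11079/12280 - 46423*sqrt(1373)/5492 ≈ -312.31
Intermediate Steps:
u = 1337 (u = -31 + 1368 = 1337)
Y = 4*sqrt(1373) (Y = sqrt(1337 + 20631) = sqrt(21968) = 4*sqrt(1373) ≈ 148.22)
-11079/(-12280) - 46423/Y = -11079/(-12280) - 46423*sqrt(1373)/5492 = -11079*(-1/12280) - 46423*sqrt(1373)/5492 = 11079/12280 - 46423*sqrt(1373)/5492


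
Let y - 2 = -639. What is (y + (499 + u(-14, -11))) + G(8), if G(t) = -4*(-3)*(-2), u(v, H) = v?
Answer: -176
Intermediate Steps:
y = -637 (y = 2 - 639 = -637)
G(t) = -24 (G(t) = 12*(-2) = -24)
(y + (499 + u(-14, -11))) + G(8) = (-637 + (499 - 14)) - 24 = (-637 + 485) - 24 = -152 - 24 = -176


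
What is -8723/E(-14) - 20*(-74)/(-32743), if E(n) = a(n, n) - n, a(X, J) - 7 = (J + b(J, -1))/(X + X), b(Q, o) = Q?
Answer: -25968159/65486 ≈ -396.55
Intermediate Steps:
a(X, J) = 7 + J/X (a(X, J) = 7 + (J + J)/(X + X) = 7 + (2*J)/((2*X)) = 7 + (2*J)*(1/(2*X)) = 7 + J/X)
E(n) = 8 - n (E(n) = (7 + n/n) - n = (7 + 1) - n = 8 - n)
-8723/E(-14) - 20*(-74)/(-32743) = -8723/(8 - 1*(-14)) - 20*(-74)/(-32743) = -8723/(8 + 14) + 1480*(-1/32743) = -8723/22 - 1480/32743 = -8723*1/22 - 1480/32743 = -793/2 - 1480/32743 = -25968159/65486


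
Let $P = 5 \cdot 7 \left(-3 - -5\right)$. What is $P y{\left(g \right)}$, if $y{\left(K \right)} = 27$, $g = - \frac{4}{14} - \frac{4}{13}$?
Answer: $1890$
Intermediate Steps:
$g = - \frac{54}{91}$ ($g = \left(-4\right) \frac{1}{14} - \frac{4}{13} = - \frac{2}{7} - \frac{4}{13} = - \frac{54}{91} \approx -0.59341$)
$P = 70$ ($P = 35 \left(-3 + 5\right) = 35 \cdot 2 = 70$)
$P y{\left(g \right)} = 70 \cdot 27 = 1890$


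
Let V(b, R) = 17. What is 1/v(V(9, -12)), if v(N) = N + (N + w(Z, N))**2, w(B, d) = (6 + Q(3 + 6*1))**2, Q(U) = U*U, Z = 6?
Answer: 1/57547413 ≈ 1.7377e-8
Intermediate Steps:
Q(U) = U**2
w(B, d) = 7569 (w(B, d) = (6 + (3 + 6*1)**2)**2 = (6 + (3 + 6)**2)**2 = (6 + 9**2)**2 = (6 + 81)**2 = 87**2 = 7569)
v(N) = N + (7569 + N)**2 (v(N) = N + (N + 7569)**2 = N + (7569 + N)**2)
1/v(V(9, -12)) = 1/(17 + (7569 + 17)**2) = 1/(17 + 7586**2) = 1/(17 + 57547396) = 1/57547413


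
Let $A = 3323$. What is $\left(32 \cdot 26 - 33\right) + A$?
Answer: $4122$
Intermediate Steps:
$\left(32 \cdot 26 - 33\right) + A = \left(32 \cdot 26 - 33\right) + 3323 = \left(832 - 33\right) + 3323 = 799 + 3323 = 4122$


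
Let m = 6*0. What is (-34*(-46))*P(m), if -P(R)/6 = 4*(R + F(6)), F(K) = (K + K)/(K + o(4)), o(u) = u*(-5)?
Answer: 225216/7 ≈ 32174.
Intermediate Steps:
o(u) = -5*u
m = 0
F(K) = 2*K/(-20 + K) (F(K) = (K + K)/(K - 5*4) = (2*K)/(K - 20) = (2*K)/(-20 + K) = 2*K/(-20 + K))
P(R) = 144/7 - 24*R (P(R) = -24*(R + 2*6/(-20 + 6)) = -24*(R + 2*6/(-14)) = -24*(R + 2*6*(-1/14)) = -24*(R - 6/7) = -24*(-6/7 + R) = -6*(-24/7 + 4*R) = 144/7 - 24*R)
(-34*(-46))*P(m) = (-34*(-46))*(144/7 - 24*0) = 1564*(144/7 + 0) = 1564*(144/7) = 225216/7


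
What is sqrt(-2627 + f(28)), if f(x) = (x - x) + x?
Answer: I*sqrt(2599) ≈ 50.98*I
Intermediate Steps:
f(x) = x (f(x) = 0 + x = x)
sqrt(-2627 + f(28)) = sqrt(-2627 + 28) = sqrt(-2599) = I*sqrt(2599)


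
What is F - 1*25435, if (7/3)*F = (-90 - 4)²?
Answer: -151537/7 ≈ -21648.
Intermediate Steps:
F = 26508/7 (F = 3*(-90 - 4)²/7 = (3/7)*(-94)² = (3/7)*8836 = 26508/7 ≈ 3786.9)
F - 1*25435 = 26508/7 - 1*25435 = 26508/7 - 25435 = -151537/7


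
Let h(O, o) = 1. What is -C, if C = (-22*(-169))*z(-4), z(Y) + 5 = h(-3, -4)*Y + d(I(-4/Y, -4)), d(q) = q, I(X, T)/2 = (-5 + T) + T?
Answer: 130130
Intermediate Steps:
I(X, T) = -10 + 4*T (I(X, T) = 2*((-5 + T) + T) = 2*(-5 + 2*T) = -10 + 4*T)
z(Y) = -31 + Y (z(Y) = -5 + (1*Y + (-10 + 4*(-4))) = -5 + (Y + (-10 - 16)) = -5 + (Y - 26) = -5 + (-26 + Y) = -31 + Y)
C = -130130 (C = (-22*(-169))*(-31 - 4) = 3718*(-35) = -130130)
-C = -1*(-130130) = 130130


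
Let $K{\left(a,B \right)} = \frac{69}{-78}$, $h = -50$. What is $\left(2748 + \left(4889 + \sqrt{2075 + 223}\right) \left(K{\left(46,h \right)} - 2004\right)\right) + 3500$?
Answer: $- \frac{254686455}{26} - \frac{52127 \sqrt{2298}}{26} \approx -9.8917 \cdot 10^{6}$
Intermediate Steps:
$K{\left(a,B \right)} = - \frac{23}{26}$ ($K{\left(a,B \right)} = 69 \left(- \frac{1}{78}\right) = - \frac{23}{26}$)
$\left(2748 + \left(4889 + \sqrt{2075 + 223}\right) \left(K{\left(46,h \right)} - 2004\right)\right) + 3500 = \left(2748 + \left(4889 + \sqrt{2075 + 223}\right) \left(- \frac{23}{26} - 2004\right)\right) + 3500 = \left(2748 + \left(4889 + \sqrt{2298}\right) \left(- \frac{52127}{26}\right)\right) + 3500 = \left(2748 - \left(\frac{254848903}{26} + \frac{52127 \sqrt{2298}}{26}\right)\right) + 3500 = \left(- \frac{254777455}{26} - \frac{52127 \sqrt{2298}}{26}\right) + 3500 = - \frac{254686455}{26} - \frac{52127 \sqrt{2298}}{26}$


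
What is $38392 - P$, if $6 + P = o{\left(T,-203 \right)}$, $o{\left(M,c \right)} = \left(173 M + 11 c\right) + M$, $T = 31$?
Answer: $35237$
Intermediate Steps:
$o{\left(M,c \right)} = 11 c + 174 M$ ($o{\left(M,c \right)} = \left(11 c + 173 M\right) + M = 11 c + 174 M$)
$P = 3155$ ($P = -6 + \left(11 \left(-203\right) + 174 \cdot 31\right) = -6 + \left(-2233 + 5394\right) = -6 + 3161 = 3155$)
$38392 - P = 38392 - 3155 = 35237$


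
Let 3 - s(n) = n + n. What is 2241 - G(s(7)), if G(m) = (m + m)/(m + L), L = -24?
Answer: 78413/35 ≈ 2240.4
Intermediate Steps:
s(n) = 3 - 2*n (s(n) = 3 - (n + n) = 3 - 2*n)
G(m) = 2*m/(-24 + m) (G(m) = (m + m)/(m - 24) = (2*m)/(-24 + m) = 2*m/(-24 + m))
2241 - G(s(7)) = 2241 - 2*(3 - 2*7)/(-24 + (3 - 2*7)) = 2241 - 2*(3 - 14)/(-24 + (3 - 14)) = 2241 - 2*(-11)/(-24 - 11) = 2241 - 2*(-11)/(-35) = 2241 - 2*(-11)*(-1)/35 = 2241 - 1*22/35 = 2241 - 22/35 = 78413/35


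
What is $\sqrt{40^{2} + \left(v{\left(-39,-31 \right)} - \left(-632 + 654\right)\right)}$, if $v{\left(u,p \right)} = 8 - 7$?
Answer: $\sqrt{1579} \approx 39.737$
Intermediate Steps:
$v{\left(u,p \right)} = 1$ ($v{\left(u,p \right)} = 8 - 7 = 1$)
$\sqrt{40^{2} + \left(v{\left(-39,-31 \right)} - \left(-632 + 654\right)\right)} = \sqrt{40^{2} + \left(1 - \left(-632 + 654\right)\right)} = \sqrt{1600 + \left(1 - 22\right)} = \sqrt{1600 - 21} = \sqrt{1579}$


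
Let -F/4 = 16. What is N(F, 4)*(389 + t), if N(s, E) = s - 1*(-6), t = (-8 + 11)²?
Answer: -23084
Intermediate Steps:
F = -64 (F = -4*16 = -64)
t = 9 (t = 3² = 9)
N(s, E) = 6 + s (N(s, E) = s + 6 = 6 + s)
N(F, 4)*(389 + t) = (6 - 64)*(389 + 9) = -58*398 = -23084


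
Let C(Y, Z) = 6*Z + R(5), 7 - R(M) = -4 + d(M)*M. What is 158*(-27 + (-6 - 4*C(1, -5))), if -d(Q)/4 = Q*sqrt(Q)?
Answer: 6794 - 63200*sqrt(5) ≈ -1.3453e+5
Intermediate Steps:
d(Q) = -4*Q**(3/2) (d(Q) = -4*Q*sqrt(Q) = -4*Q**(3/2))
R(M) = 11 + 4*M**(5/2) (R(M) = 7 - (-4 + (-4*M**(3/2))*M) = 7 - (-4 - 4*M**(5/2)) = 7 + (4 + 4*M**(5/2)) = 11 + 4*M**(5/2))
C(Y, Z) = 11 + 6*Z + 100*sqrt(5) (C(Y, Z) = 6*Z + (11 + 4*5**(5/2)) = 6*Z + (11 + 4*(25*sqrt(5))) = 6*Z + (11 + 100*sqrt(5)) = 11 + 6*Z + 100*sqrt(5))
158*(-27 + (-6 - 4*C(1, -5))) = 158*(-27 + (-6 - 4*(11 + 6*(-5) + 100*sqrt(5)))) = 158*(-27 + (-6 - 4*(11 - 30 + 100*sqrt(5)))) = 158*(-27 + (-6 - 4*(-19 + 100*sqrt(5)))) = 158*(-27 + (-6 + (76 - 400*sqrt(5)))) = 158*(-27 + (70 - 400*sqrt(5))) = 158*(43 - 400*sqrt(5)) = 6794 - 63200*sqrt(5)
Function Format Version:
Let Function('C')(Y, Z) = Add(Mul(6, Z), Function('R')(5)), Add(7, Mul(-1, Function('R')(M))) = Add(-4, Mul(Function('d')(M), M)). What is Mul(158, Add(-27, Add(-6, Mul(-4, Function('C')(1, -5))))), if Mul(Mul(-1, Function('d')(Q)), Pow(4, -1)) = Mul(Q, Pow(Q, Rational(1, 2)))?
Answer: Add(6794, Mul(-63200, Pow(5, Rational(1, 2)))) ≈ -1.3453e+5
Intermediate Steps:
Function('d')(Q) = Mul(-4, Pow(Q, Rational(3, 2))) (Function('d')(Q) = Mul(-4, Mul(Q, Pow(Q, Rational(1, 2)))) = Mul(-4, Pow(Q, Rational(3, 2))))
Function('R')(M) = Add(11, Mul(4, Pow(M, Rational(5, 2)))) (Function('R')(M) = Add(7, Mul(-1, Add(-4, Mul(Mul(-4, Pow(M, Rational(3, 2))), M)))) = Add(7, Mul(-1, Add(-4, Mul(-4, Pow(M, Rational(5, 2)))))) = Add(7, Add(4, Mul(4, Pow(M, Rational(5, 2))))) = Add(11, Mul(4, Pow(M, Rational(5, 2)))))
Function('C')(Y, Z) = Add(11, Mul(6, Z), Mul(100, Pow(5, Rational(1, 2)))) (Function('C')(Y, Z) = Add(Mul(6, Z), Add(11, Mul(4, Pow(5, Rational(5, 2))))) = Add(Mul(6, Z), Add(11, Mul(4, Mul(25, Pow(5, Rational(1, 2)))))) = Add(Mul(6, Z), Add(11, Mul(100, Pow(5, Rational(1, 2))))) = Add(11, Mul(6, Z), Mul(100, Pow(5, Rational(1, 2)))))
Mul(158, Add(-27, Add(-6, Mul(-4, Function('C')(1, -5))))) = Mul(158, Add(-27, Add(-6, Mul(-4, Add(11, Mul(6, -5), Mul(100, Pow(5, Rational(1, 2)))))))) = Mul(158, Add(-27, Add(-6, Mul(-4, Add(11, -30, Mul(100, Pow(5, Rational(1, 2)))))))) = Mul(158, Add(-27, Add(-6, Mul(-4, Add(-19, Mul(100, Pow(5, Rational(1, 2)))))))) = Mul(158, Add(-27, Add(-6, Add(76, Mul(-400, Pow(5, Rational(1, 2))))))) = Mul(158, Add(-27, Add(70, Mul(-400, Pow(5, Rational(1, 2)))))) = Mul(158, Add(43, Mul(-400, Pow(5, Rational(1, 2))))) = Add(6794, Mul(-63200, Pow(5, Rational(1, 2))))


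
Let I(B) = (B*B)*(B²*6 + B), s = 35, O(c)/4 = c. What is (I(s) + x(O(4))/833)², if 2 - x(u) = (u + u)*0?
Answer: 56788863812185245129/693889 ≈ 8.1841e+13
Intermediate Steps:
O(c) = 4*c
x(u) = 2 (x(u) = 2 - (u + u)*0 = 2 - 2*u*0 = 2 - 1*0 = 2 + 0 = 2)
I(B) = B²*(B + 6*B²) (I(B) = B²*(6*B² + B) = B²*(B + 6*B²))
(I(s) + x(O(4))/833)² = (35³*(1 + 6*35) + 2/833)² = (42875*(1 + 210) + 2*(1/833))² = (42875*211 + 2/833)² = (9046625 + 2/833)² = (7535838627/833)² = 56788863812185245129/693889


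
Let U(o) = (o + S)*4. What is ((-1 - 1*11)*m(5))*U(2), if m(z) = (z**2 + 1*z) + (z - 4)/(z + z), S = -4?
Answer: 14448/5 ≈ 2889.6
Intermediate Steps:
U(o) = -16 + 4*o (U(o) = (o - 4)*4 = (-4 + o)*4 = -16 + 4*o)
m(z) = z + z**2 + (-4 + z)/(2*z) (m(z) = (z**2 + z) + (-4 + z)/((2*z)) = (z + z**2) + (-4 + z)*(1/(2*z)) = (z + z**2) + (-4 + z)/(2*z) = z + z**2 + (-4 + z)/(2*z))
((-1 - 1*11)*m(5))*U(2) = ((-1 - 1*11)*(1/2 + 5 + 5**2 - 2/5))*(-16 + 4*2) = ((-1 - 11)*(1/2 + 5 + 25 - 2*1/5))*(-16 + 8) = -12*(1/2 + 5 + 25 - 2/5)*(-8) = -12*301/10*(-8) = -1806/5*(-8) = 14448/5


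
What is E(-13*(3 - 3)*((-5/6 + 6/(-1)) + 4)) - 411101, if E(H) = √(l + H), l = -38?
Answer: -411101 + I*√38 ≈ -4.111e+5 + 6.1644*I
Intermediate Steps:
E(H) = √(-38 + H)
E(-13*(3 - 3)*((-5/6 + 6/(-1)) + 4)) - 411101 = √(-38 - 13*(3 - 3)*((-5/6 + 6/(-1)) + 4)) - 411101 = √(-38 - 0*((-5*⅙ + 6*(-1)) + 4)) - 411101 = √(-38 - 0*((-⅚ - 6) + 4)) - 411101 = √(-38 - 0*(-41/6 + 4)) - 411101 = √(-38 - 0*(-17)/6) - 411101 = √(-38 - 13*0) - 411101 = √(-38 + 0) - 411101 = √(-38) - 411101 = I*√38 - 411101 = -411101 + I*√38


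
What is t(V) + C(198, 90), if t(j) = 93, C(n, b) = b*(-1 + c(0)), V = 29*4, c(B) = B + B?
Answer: 3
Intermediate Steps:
c(B) = 2*B
V = 116
C(n, b) = -b (C(n, b) = b*(-1 + 2*0) = b*(-1 + 0) = b*(-1) = -b)
t(V) + C(198, 90) = 93 - 1*90 = 93 - 90 = 3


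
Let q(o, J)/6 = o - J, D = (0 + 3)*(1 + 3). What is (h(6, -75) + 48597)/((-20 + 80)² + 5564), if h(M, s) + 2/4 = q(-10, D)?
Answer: 96929/18328 ≈ 5.2886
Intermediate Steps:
D = 12 (D = 3*4 = 12)
q(o, J) = -6*J + 6*o (q(o, J) = 6*(o - J) = -6*J + 6*o)
h(M, s) = -265/2 (h(M, s) = -½ + (-6*12 + 6*(-10)) = -½ + (-72 - 60) = -½ - 132 = -265/2)
(h(6, -75) + 48597)/((-20 + 80)² + 5564) = (-265/2 + 48597)/((-20 + 80)² + 5564) = 96929/(2*(60² + 5564)) = 96929/(2*(3600 + 5564)) = (96929/2)/9164 = (96929/2)*(1/9164) = 96929/18328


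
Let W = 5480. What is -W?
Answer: -5480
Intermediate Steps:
-W = -1*5480 = -5480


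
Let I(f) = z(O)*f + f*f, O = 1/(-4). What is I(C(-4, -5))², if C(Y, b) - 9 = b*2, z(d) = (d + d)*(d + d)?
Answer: 9/16 ≈ 0.56250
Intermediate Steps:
O = -¼ ≈ -0.25000
z(d) = 4*d² (z(d) = (2*d)*(2*d) = 4*d²)
C(Y, b) = 9 + 2*b (C(Y, b) = 9 + b*2 = 9 + 2*b)
I(f) = f² + f/4 (I(f) = (4*(-¼)²)*f + f*f = (4*(1/16))*f + f² = f/4 + f² = f² + f/4)
I(C(-4, -5))² = ((9 + 2*(-5))*(¼ + (9 + 2*(-5))))² = ((9 - 10)*(¼ + (9 - 10)))² = (-(¼ - 1))² = (-1*(-¾))² = (¾)² = 9/16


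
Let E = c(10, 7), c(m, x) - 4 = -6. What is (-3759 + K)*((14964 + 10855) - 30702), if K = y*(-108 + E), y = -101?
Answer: -35894933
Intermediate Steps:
c(m, x) = -2 (c(m, x) = 4 - 6 = -2)
E = -2
K = 11110 (K = -101*(-108 - 2) = -101*(-110) = 11110)
(-3759 + K)*((14964 + 10855) - 30702) = (-3759 + 11110)*((14964 + 10855) - 30702) = 7351*(25819 - 30702) = 7351*(-4883) = -35894933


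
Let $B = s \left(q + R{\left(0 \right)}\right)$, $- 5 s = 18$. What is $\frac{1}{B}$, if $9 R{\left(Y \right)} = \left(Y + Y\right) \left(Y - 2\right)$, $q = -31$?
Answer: $\frac{5}{558} \approx 0.0089606$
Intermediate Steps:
$s = - \frac{18}{5}$ ($s = \left(- \frac{1}{5}\right) 18 = - \frac{18}{5} \approx -3.6$)
$R{\left(Y \right)} = \frac{2 Y \left(-2 + Y\right)}{9}$ ($R{\left(Y \right)} = \frac{\left(Y + Y\right) \left(Y - 2\right)}{9} = \frac{2 Y \left(Y - 2\right)}{9} = \frac{2 Y \left(-2 + Y\right)}{9}$)
$B = \frac{558}{5}$ ($B = - \frac{18 \left(-31 + \frac{2}{9} \cdot 0 \left(-2 + 0\right)\right)}{5} = - \frac{18 \left(-31 + \frac{2}{9} \cdot 0 \left(-2\right)\right)}{5} = - \frac{18 \left(-31 + 0\right)}{5} = \left(- \frac{18}{5}\right) \left(-31\right) = \frac{558}{5} \approx 111.6$)
$\frac{1}{B} = \frac{1}{\frac{558}{5}} = \frac{5}{558}$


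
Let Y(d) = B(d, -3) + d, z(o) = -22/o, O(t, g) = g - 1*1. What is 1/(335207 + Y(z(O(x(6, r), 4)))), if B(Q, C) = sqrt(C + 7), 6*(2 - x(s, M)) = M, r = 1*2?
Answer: 3/1005605 ≈ 2.9833e-6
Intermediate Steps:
r = 2
x(s, M) = 2 - M/6
B(Q, C) = sqrt(7 + C)
O(t, g) = -1 + g (O(t, g) = g - 1 = -1 + g)
Y(d) = 2 + d (Y(d) = sqrt(7 - 3) + d = sqrt(4) + d = 2 + d)
1/(335207 + Y(z(O(x(6, r), 4)))) = 1/(335207 + (2 - 22/(-1 + 4))) = 1/(335207 + (2 - 22/3)) = 1/(335207 - 16/3) = 1/(1005605/3) = 3/1005605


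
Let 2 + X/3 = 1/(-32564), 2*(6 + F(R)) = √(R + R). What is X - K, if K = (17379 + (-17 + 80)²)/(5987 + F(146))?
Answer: -232235194131/24268516384 + 1779*√73/2981024 ≈ -9.5643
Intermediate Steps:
F(R) = -6 + √2*√R/2 (F(R) = -6 + √(R + R)/2 = -6 + √(2*R)/2 = -6 + (√2*√R)/2 = -6 + √2*√R/2)
K = 21348/(5981 + √73) (K = (17379 + (-17 + 80)²)/(5987 + (-6 + √2*√146/2)) = (17379 + 63²)/(5987 + (-6 + √73)) = (17379 + 3969)/(5981 + √73) = 21348/(5981 + √73) ≈ 3.5642)
X = -195387/32564 (X = -6 + 3/(-32564) = -6 + 3*(-1/32564) = -6 - 3/32564 = -195387/32564 ≈ -6.0001)
X - K = -195387/32564 - (10640199/2981024 - 1779*√73/2981024) = -195387/32564 + (-10640199/2981024 + 1779*√73/2981024) = -232235194131/24268516384 + 1779*√73/2981024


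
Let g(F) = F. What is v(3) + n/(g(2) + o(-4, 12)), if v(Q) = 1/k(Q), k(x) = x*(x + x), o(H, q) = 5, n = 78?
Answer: 1411/126 ≈ 11.198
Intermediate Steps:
k(x) = 2*x**2 (k(x) = x*(2*x) = 2*x**2)
v(Q) = 1/(2*Q**2)
v(3) + n/(g(2) + o(-4, 12)) = (1/2)/3**2 + 78/(2 + 5) = (1/2)*(1/9) + 78/7 = 1/18 + (1/7)*78 = 1/18 + 78/7 = 1411/126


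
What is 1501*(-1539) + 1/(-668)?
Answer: -1543106053/668 ≈ -2.3100e+6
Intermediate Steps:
1501*(-1539) + 1/(-668) = -2310039 - 1/668 = -1543106053/668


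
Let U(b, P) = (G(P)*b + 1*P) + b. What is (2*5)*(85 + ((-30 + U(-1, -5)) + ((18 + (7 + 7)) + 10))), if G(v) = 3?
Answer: 880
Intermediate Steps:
U(b, P) = P + 4*b (U(b, P) = (3*b + 1*P) + b = (3*b + P) + b = (P + 3*b) + b = P + 4*b)
(2*5)*(85 + ((-30 + U(-1, -5)) + ((18 + (7 + 7)) + 10))) = (2*5)*(85 + ((-30 + (-5 + 4*(-1))) + ((18 + (7 + 7)) + 10))) = 10*(85 + ((-30 + (-5 - 4)) + ((18 + 14) + 10))) = 10*(85 + ((-30 - 9) + (32 + 10))) = 10*(85 + (-39 + 42)) = 10*(85 + 3) = 10*88 = 880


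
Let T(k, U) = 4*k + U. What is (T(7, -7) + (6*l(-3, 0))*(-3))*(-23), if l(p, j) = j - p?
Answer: 759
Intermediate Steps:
T(k, U) = U + 4*k
(T(7, -7) + (6*l(-3, 0))*(-3))*(-23) = ((-7 + 4*7) + (6*(0 - 1*(-3)))*(-3))*(-23) = ((-7 + 28) + (6*(0 + 3))*(-3))*(-23) = (21 + (6*3)*(-3))*(-23) = (21 + 18*(-3))*(-23) = (21 - 54)*(-23) = -33*(-23) = 759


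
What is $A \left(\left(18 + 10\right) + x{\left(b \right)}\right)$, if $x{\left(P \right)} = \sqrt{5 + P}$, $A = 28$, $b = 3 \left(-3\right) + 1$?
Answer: $784 + 28 i \sqrt{3} \approx 784.0 + 48.497 i$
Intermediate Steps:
$b = -8$ ($b = -9 + 1 = -8$)
$A \left(\left(18 + 10\right) + x{\left(b \right)}\right) = 28 \left(\left(18 + 10\right) + \sqrt{5 - 8}\right) = 28 \left(28 + \sqrt{-3}\right) = 28 \left(28 + i \sqrt{3}\right) = 784 + 28 i \sqrt{3}$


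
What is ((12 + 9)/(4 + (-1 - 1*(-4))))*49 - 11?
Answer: 136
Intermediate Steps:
((12 + 9)/(4 + (-1 - 1*(-4))))*49 - 11 = (21/(4 + (-1 + 4)))*49 - 11 = (21/(4 + 3))*49 - 11 = (21/7)*49 - 11 = (21*(1/7))*49 - 11 = 3*49 - 11 = 147 - 11 = 136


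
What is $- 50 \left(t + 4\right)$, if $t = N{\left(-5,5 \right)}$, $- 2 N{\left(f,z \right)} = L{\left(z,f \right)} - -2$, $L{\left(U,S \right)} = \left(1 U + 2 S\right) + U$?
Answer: $-150$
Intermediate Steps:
$L{\left(U,S \right)} = 2 S + 2 U$ ($L{\left(U,S \right)} = \left(U + 2 S\right) + U = 2 S + 2 U$)
$N{\left(f,z \right)} = -1 - f - z$ ($N{\left(f,z \right)} = - \frac{\left(2 f + 2 z\right) - -2}{2} = - \frac{\left(2 f + 2 z\right) + 2}{2} = - \frac{2 + 2 f + 2 z}{2} = -1 - f - z$)
$t = -1$ ($t = -1 - -5 - 5 = -1 + 5 - 5 = -1$)
$- 50 \left(t + 4\right) = - 50 \left(-1 + 4\right) = \left(-50\right) 3 = -150$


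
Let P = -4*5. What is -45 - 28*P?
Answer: 515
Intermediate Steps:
P = -20
-45 - 28*P = -45 - 28*(-20) = -45 + 560 = 515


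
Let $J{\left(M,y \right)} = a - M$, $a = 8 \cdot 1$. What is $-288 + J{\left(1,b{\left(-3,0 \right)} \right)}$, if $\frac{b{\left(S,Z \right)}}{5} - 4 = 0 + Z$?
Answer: $-281$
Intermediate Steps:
$b{\left(S,Z \right)} = 20 + 5 Z$ ($b{\left(S,Z \right)} = 20 + 5 \left(0 + Z\right) = 20 + 5 Z$)
$a = 8$
$J{\left(M,y \right)} = 8 - M$
$-288 + J{\left(1,b{\left(-3,0 \right)} \right)} = -288 + \left(8 - 1\right) = -288 + 7 = -281$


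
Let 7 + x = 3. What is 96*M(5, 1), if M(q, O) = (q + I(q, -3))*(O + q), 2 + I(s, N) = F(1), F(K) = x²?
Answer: 10944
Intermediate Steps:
x = -4 (x = -7 + 3 = -4)
F(K) = 16 (F(K) = (-4)² = 16)
I(s, N) = 14 (I(s, N) = -2 + 16 = 14)
M(q, O) = (14 + q)*(O + q) (M(q, O) = (q + 14)*(O + q) = (14 + q)*(O + q))
96*M(5, 1) = 96*(5² + 14*1 + 14*5 + 1*5) = 96*(25 + 14 + 70 + 5) = 96*114 = 10944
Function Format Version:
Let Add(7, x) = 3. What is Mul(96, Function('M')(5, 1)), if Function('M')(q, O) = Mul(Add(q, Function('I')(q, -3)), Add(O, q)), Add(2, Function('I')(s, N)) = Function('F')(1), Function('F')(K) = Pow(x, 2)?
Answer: 10944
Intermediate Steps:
x = -4 (x = Add(-7, 3) = -4)
Function('F')(K) = 16 (Function('F')(K) = Pow(-4, 2) = 16)
Function('I')(s, N) = 14 (Function('I')(s, N) = Add(-2, 16) = 14)
Function('M')(q, O) = Mul(Add(14, q), Add(O, q)) (Function('M')(q, O) = Mul(Add(q, 14), Add(O, q)) = Mul(Add(14, q), Add(O, q)))
Mul(96, Function('M')(5, 1)) = Mul(96, Add(Pow(5, 2), Mul(14, 1), Mul(14, 5), Mul(1, 5))) = Mul(96, Add(25, 14, 70, 5)) = Mul(96, 114) = 10944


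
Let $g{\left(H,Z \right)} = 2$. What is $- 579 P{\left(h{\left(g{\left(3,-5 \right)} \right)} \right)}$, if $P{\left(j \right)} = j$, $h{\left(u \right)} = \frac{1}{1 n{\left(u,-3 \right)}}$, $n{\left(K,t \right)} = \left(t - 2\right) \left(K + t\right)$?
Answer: $- \frac{579}{5} \approx -115.8$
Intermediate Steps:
$n{\left(K,t \right)} = \left(-2 + t\right) \left(K + t\right)$
$h{\left(u \right)} = \frac{1}{15 - 5 u}$ ($h{\left(u \right)} = \frac{1}{1 \left(\left(-3\right)^{2} - 2 u - -6 + u \left(-3\right)\right)} = 1 \frac{1}{9 - 2 u + 6 - 3 u} = 1 \frac{1}{15 - 5 u} = \frac{1}{15 - 5 u}$)
$- 579 P{\left(h{\left(g{\left(3,-5 \right)} \right)} \right)} = - 579 \frac{1}{5 \left(3 - 2\right)} = - 579 \frac{1}{5 \cdot 1} = - 579 \cdot \frac{1}{5} \cdot 1 = \left(-579\right) \frac{1}{5} = - \frac{579}{5}$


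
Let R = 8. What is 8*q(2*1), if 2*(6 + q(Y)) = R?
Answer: -16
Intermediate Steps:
q(Y) = -2 (q(Y) = -6 + (½)*8 = -6 + 4 = -2)
8*q(2*1) = 8*(-2) = -16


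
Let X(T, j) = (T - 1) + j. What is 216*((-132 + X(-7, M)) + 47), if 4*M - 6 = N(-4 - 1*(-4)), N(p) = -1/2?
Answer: -19791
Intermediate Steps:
N(p) = -1/2 (N(p) = -1*1/2 = -1/2)
M = 11/8 (M = 3/2 + (1/4)*(-1/2) = 3/2 - 1/8 = 11/8 ≈ 1.3750)
X(T, j) = -1 + T + j (X(T, j) = (-1 + T) + j = -1 + T + j)
216*((-132 + X(-7, M)) + 47) = 216*((-132 + (-1 - 7 + 11/8)) + 47) = 216*((-132 - 53/8) + 47) = 216*(-1109/8 + 47) = 216*(-733/8) = -19791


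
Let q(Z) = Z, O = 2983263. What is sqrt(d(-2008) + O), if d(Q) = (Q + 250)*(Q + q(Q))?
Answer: sqrt(10043391) ≈ 3169.1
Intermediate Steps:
d(Q) = 2*Q*(250 + Q) (d(Q) = (Q + 250)*(Q + Q) = (250 + Q)*(2*Q) = 2*Q*(250 + Q))
sqrt(d(-2008) + O) = sqrt(2*(-2008)*(250 - 2008) + 2983263) = sqrt(2*(-2008)*(-1758) + 2983263) = sqrt(7060128 + 2983263) = sqrt(10043391)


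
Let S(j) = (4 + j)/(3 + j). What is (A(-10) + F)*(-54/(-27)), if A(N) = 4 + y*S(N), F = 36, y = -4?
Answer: 512/7 ≈ 73.143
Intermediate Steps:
S(j) = (4 + j)/(3 + j)
A(N) = 4 - 4*(4 + N)/(3 + N)
(A(-10) + F)*(-54/(-27)) = (-4/(3 - 10) + 36)*(-54/(-27)) = (-4/(-7) + 36)*(-54*(-1/27)) = (-4*(-⅐) + 36)*2 = (4/7 + 36)*2 = (256/7)*2 = 512/7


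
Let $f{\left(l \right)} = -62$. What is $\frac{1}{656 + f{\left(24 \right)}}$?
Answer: $\frac{1}{594} \approx 0.0016835$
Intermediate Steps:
$\frac{1}{656 + f{\left(24 \right)}} = \frac{1}{656 - 62} = \frac{1}{594}$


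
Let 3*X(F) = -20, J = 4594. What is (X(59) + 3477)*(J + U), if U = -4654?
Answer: -208220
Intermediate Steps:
X(F) = -20/3 (X(F) = (⅓)*(-20) = -20/3)
(X(59) + 3477)*(J + U) = (-20/3 + 3477)*(4594 - 4654) = (10411/3)*(-60) = -208220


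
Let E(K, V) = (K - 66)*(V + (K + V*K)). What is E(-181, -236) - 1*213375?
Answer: -10661228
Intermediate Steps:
E(K, V) = (-66 + K)*(K + V + K*V) (E(K, V) = (-66 + K)*(V + (K + K*V)) = (-66 + K)*(K + V + K*V))
E(-181, -236) - 1*213375 = ((-181)² - 66*(-181) - 66*(-236) - 236*(-181)² - 65*(-181)*(-236)) - 1*213375 = (32761 + 11946 + 15576 - 236*32761 - 2776540) - 213375 = (32761 + 11946 + 15576 - 7731596 - 2776540) - 213375 = -10447853 - 213375 = -10661228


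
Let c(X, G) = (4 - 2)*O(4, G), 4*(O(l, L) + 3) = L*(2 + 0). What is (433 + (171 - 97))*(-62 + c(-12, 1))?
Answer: -33969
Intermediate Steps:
O(l, L) = -3 + L/2 (O(l, L) = -3 + (L*(2 + 0))/4 = -3 + (L*2)/4 = -3 + (2*L)/4 = -3 + L/2)
c(X, G) = -6 + G (c(X, G) = (4 - 2)*(-3 + G/2) = 2*(-3 + G/2) = -6 + G)
(433 + (171 - 97))*(-62 + c(-12, 1)) = (433 + (171 - 97))*(-62 + (-6 + 1)) = (433 + 74)*(-62 - 5) = 507*(-67) = -33969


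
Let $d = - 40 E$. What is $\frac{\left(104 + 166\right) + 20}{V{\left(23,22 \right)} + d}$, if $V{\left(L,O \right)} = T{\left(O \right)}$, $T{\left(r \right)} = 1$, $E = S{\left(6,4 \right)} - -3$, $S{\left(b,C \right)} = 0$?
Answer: $- \frac{290}{119} \approx -2.437$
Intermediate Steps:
$E = 3$ ($E = 0 - -3 = 0 + 3 = 3$)
$V{\left(L,O \right)} = 1$
$d = -120$ ($d = \left(-40\right) 3 = -120$)
$\frac{\left(104 + 166\right) + 20}{V{\left(23,22 \right)} + d} = \frac{\left(104 + 166\right) + 20}{1 - 120} = \frac{270 + 20}{-119} = 290 \left(- \frac{1}{119}\right) = - \frac{290}{119}$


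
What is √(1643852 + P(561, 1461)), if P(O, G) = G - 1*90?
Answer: √1645223 ≈ 1282.7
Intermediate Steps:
P(O, G) = -90 + G (P(O, G) = G - 90 = -90 + G)
√(1643852 + P(561, 1461)) = √(1643852 + (-90 + 1461)) = √(1643852 + 1371) = √1645223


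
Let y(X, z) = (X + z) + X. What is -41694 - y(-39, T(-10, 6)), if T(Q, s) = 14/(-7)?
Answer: -41614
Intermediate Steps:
T(Q, s) = -2 (T(Q, s) = 14*(-⅐) = -2)
y(X, z) = z + 2*X
-41694 - y(-39, T(-10, 6)) = -41694 - (-2 + 2*(-39)) = -41694 - (-2 - 78) = -41694 - 1*(-80) = -41694 + 80 = -41614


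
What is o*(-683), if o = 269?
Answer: -183727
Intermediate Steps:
o*(-683) = 269*(-683) = -183727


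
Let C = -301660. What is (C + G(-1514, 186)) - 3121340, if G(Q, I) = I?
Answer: -3422814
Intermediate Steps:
(C + G(-1514, 186)) - 3121340 = (-301660 + 186) - 3121340 = -301474 - 3121340 = -3422814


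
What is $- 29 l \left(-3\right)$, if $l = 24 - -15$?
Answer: $3393$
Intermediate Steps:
$l = 39$ ($l = 24 + 15 = 39$)
$- 29 l \left(-3\right) = \left(-29\right) 39 \left(-3\right) = \left(-1131\right) \left(-3\right) = 3393$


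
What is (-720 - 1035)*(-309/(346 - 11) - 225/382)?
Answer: 67887963/25594 ≈ 2652.5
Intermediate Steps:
(-720 - 1035)*(-309/(346 - 11) - 225/382) = -1755*(-309/335 - 225*1/382) = -1755*(-309*1/335 - 225/382) = -1755*(-309/335 - 225/382) = -1755*(-193413/127970) = 67887963/25594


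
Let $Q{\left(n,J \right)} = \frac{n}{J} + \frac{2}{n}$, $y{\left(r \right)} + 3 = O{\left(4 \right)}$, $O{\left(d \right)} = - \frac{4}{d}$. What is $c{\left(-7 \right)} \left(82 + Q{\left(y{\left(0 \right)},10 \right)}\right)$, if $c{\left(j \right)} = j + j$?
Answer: $- \frac{5677}{5} \approx -1135.4$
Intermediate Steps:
$y{\left(r \right)} = -4$ ($y{\left(r \right)} = -3 - \frac{4}{4} = -3 - 1 = -4$)
$Q{\left(n,J \right)} = \frac{2}{n} + \frac{n}{J}$
$c{\left(j \right)} = 2 j$
$c{\left(-7 \right)} \left(82 + Q{\left(y{\left(0 \right)},10 \right)}\right) = 2 \left(-7\right) \left(82 + \left(\frac{2}{-4} - \frac{4}{10}\right)\right) = - 14 \left(82 + \left(2 \left(- \frac{1}{4}\right) - \frac{2}{5}\right)\right) = - 14 \left(82 - \frac{9}{10}\right) = \left(-14\right) \frac{811}{10} = - \frac{5677}{5}$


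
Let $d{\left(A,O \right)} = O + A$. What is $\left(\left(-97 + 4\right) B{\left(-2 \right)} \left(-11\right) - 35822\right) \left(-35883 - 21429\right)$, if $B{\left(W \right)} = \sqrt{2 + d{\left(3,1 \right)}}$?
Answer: $2053030464 - 58630176 \sqrt{6} \approx 1.9094 \cdot 10^{9}$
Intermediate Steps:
$d{\left(A,O \right)} = A + O$
$B{\left(W \right)} = \sqrt{6}$ ($B{\left(W \right)} = \sqrt{2 + \left(3 + 1\right)} = \sqrt{2 + 4} = \sqrt{6}$)
$\left(\left(-97 + 4\right) B{\left(-2 \right)} \left(-11\right) - 35822\right) \left(-35883 - 21429\right) = \left(\left(-97 + 4\right) \sqrt{6} \left(-11\right) - 35822\right) \left(-35883 - 21429\right) = \left(- 93 \left(- 11 \sqrt{6}\right) - 35822\right) \left(-57312\right) = \left(1023 \sqrt{6} - 35822\right) \left(-57312\right) = \left(-35822 + 1023 \sqrt{6}\right) \left(-57312\right) = 2053030464 - 58630176 \sqrt{6}$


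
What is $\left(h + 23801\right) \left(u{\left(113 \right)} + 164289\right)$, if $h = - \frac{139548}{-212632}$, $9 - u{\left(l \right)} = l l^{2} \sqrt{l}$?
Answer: $\frac{103938894508305}{26579} - \frac{1825623185545165 \sqrt{113}}{53158} \approx -3.6116 \cdot 10^{11}$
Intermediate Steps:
$u{\left(l \right)} = 9 - l^{\frac{7}{2}}$ ($u{\left(l \right)} = 9 - l l^{2} \sqrt{l} = 9 - l^{3} \sqrt{l} = 9 - l^{\frac{7}{2}}$)
$h = \frac{34887}{53158}$ ($h = \left(-139548\right) \left(- \frac{1}{212632}\right) = \frac{34887}{53158} \approx 0.65629$)
$\left(h + 23801\right) \left(u{\left(113 \right)} + 164289\right) = \left(\frac{34887}{53158} + 23801\right) \left(\left(9 - 113^{\frac{7}{2}}\right) + 164289\right) = \frac{1265248445 \left(\left(9 - 1442897 \sqrt{113}\right) + 164289\right)}{53158} = \frac{1265248445 \left(164298 - 1442897 \sqrt{113}\right)}{53158} = \frac{103938894508305}{26579} - \frac{1825623185545165 \sqrt{113}}{53158}$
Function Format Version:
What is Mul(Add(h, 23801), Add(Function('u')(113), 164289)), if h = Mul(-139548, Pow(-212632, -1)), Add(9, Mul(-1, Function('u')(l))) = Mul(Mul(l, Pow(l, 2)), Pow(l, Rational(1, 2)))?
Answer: Add(Rational(103938894508305, 26579), Mul(Rational(-1825623185545165, 53158), Pow(113, Rational(1, 2)))) ≈ -3.6116e+11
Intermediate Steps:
Function('u')(l) = Add(9, Mul(-1, Pow(l, Rational(7, 2)))) (Function('u')(l) = Add(9, Mul(-1, Mul(Mul(l, Pow(l, 2)), Pow(l, Rational(1, 2))))) = Add(9, Mul(-1, Mul(Pow(l, 3), Pow(l, Rational(1, 2))))) = Add(9, Mul(-1, Pow(l, Rational(7, 2)))))
h = Rational(34887, 53158) (h = Mul(-139548, Rational(-1, 212632)) = Rational(34887, 53158) ≈ 0.65629)
Mul(Add(h, 23801), Add(Function('u')(113), 164289)) = Mul(Add(Rational(34887, 53158), 23801), Add(Add(9, Mul(-1, Pow(113, Rational(7, 2)))), 164289)) = Mul(Rational(1265248445, 53158), Add(Add(9, Mul(-1, Mul(1442897, Pow(113, Rational(1, 2))))), 164289)) = Mul(Rational(1265248445, 53158), Add(Add(9, Mul(-1442897, Pow(113, Rational(1, 2)))), 164289)) = Mul(Rational(1265248445, 53158), Add(164298, Mul(-1442897, Pow(113, Rational(1, 2))))) = Add(Rational(103938894508305, 26579), Mul(Rational(-1825623185545165, 53158), Pow(113, Rational(1, 2))))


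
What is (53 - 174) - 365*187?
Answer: -68376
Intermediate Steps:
(53 - 174) - 365*187 = -121 - 68255 = -68376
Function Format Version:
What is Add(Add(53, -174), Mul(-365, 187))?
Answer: -68376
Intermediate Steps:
Add(Add(53, -174), Mul(-365, 187)) = Add(-121, -68255) = -68376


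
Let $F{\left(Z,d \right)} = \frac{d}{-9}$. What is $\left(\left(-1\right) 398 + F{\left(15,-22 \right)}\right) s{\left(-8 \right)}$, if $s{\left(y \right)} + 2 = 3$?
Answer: $- \frac{3560}{9} \approx -395.56$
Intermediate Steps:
$s{\left(y \right)} = 1$ ($s{\left(y \right)} = -2 + 3 = 1$)
$F{\left(Z,d \right)} = - \frac{d}{9}$ ($F{\left(Z,d \right)} = d \left(- \frac{1}{9}\right) = - \frac{d}{9}$)
$\left(\left(-1\right) 398 + F{\left(15,-22 \right)}\right) s{\left(-8 \right)} = \left(\left(-1\right) 398 - - \frac{22}{9}\right) 1 = \left(-398 + \frac{22}{9}\right) 1 = \left(- \frac{3560}{9}\right) 1 = - \frac{3560}{9}$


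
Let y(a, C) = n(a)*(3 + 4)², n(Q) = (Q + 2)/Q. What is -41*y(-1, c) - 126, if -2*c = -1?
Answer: 1883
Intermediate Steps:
c = ½ (c = -½*(-1) = ½ ≈ 0.50000)
n(Q) = (2 + Q)/Q
y(a, C) = 49*(2 + a)/a (y(a, C) = ((2 + a)/a)*(3 + 4)² = ((2 + a)/a)*7² = ((2 + a)/a)*49 = 49*(2 + a)/a)
-41*y(-1, c) - 126 = -41*(49 + 98/(-1)) - 126 = -41*(49 + 98*(-1)) - 126 = -41*(49 - 98) - 126 = -41*(-49) - 126 = 2009 - 126 = 1883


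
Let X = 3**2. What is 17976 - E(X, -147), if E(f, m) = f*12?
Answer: 17868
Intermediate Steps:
X = 9
E(f, m) = 12*f
17976 - E(X, -147) = 17976 - 12*9 = 17976 - 1*108 = 17976 - 108 = 17868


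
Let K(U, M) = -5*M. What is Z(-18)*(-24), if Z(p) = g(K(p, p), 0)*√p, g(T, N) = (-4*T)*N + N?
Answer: 0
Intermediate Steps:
g(T, N) = N - 4*N*T (g(T, N) = -4*N*T + N = N - 4*N*T)
Z(p) = 0 (Z(p) = (0*(1 - (-20)*p))*√p = (0*(1 + 20*p))*√p = 0*√p = 0)
Z(-18)*(-24) = 0*(-24) = 0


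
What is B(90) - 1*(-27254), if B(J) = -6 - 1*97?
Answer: 27151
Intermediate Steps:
B(J) = -103 (B(J) = -6 - 97 = -103)
B(90) - 1*(-27254) = -103 - 1*(-27254) = -103 + 27254 = 27151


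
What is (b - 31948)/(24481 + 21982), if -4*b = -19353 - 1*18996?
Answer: -89443/185852 ≈ -0.48126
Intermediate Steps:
b = 38349/4 (b = -(-19353 - 1*18996)/4 = -(-19353 - 18996)/4 = -¼*(-38349) = 38349/4 ≈ 9587.3)
(b - 31948)/(24481 + 21982) = (38349/4 - 31948)/(24481 + 21982) = -89443/4/46463 = -89443/4*1/46463 = -89443/185852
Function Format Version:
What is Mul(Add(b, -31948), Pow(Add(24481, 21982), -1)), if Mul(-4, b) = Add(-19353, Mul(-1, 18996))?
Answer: Rational(-89443, 185852) ≈ -0.48126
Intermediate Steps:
b = Rational(38349, 4) (b = Mul(Rational(-1, 4), Add(-19353, Mul(-1, 18996))) = Mul(Rational(-1, 4), Add(-19353, -18996)) = Mul(Rational(-1, 4), -38349) = Rational(38349, 4) ≈ 9587.3)
Mul(Add(b, -31948), Pow(Add(24481, 21982), -1)) = Mul(Add(Rational(38349, 4), -31948), Pow(Add(24481, 21982), -1)) = Mul(Rational(-89443, 4), Pow(46463, -1)) = Mul(Rational(-89443, 4), Rational(1, 46463)) = Rational(-89443, 185852)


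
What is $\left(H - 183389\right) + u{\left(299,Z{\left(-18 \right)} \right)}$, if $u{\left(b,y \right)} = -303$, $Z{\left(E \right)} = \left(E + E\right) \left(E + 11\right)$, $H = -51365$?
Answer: $-235057$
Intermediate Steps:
$Z{\left(E \right)} = 2 E \left(11 + E\right)$
$\left(H - 183389\right) + u{\left(299,Z{\left(-18 \right)} \right)} = \left(-51365 - 183389\right) - 303 = -234754 - 303 = -235057$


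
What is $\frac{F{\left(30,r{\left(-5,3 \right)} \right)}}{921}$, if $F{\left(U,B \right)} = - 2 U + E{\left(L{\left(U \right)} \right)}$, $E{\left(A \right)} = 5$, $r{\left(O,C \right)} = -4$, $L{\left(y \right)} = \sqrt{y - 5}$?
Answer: $- \frac{55}{921} \approx -0.059718$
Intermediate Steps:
$L{\left(y \right)} = \sqrt{-5 + y}$
$F{\left(U,B \right)} = 5 - 2 U$ ($F{\left(U,B \right)} = - 2 U + 5 = 5 - 2 U$)
$\frac{F{\left(30,r{\left(-5,3 \right)} \right)}}{921} = \frac{5 - 60}{921} = \left(5 - 60\right) \frac{1}{921} = \left(-55\right) \frac{1}{921} = - \frac{55}{921}$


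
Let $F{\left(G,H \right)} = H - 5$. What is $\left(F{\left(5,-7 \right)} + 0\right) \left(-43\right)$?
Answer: $516$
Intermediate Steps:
$F{\left(G,H \right)} = -5 + H$
$\left(F{\left(5,-7 \right)} + 0\right) \left(-43\right) = \left(\left(-5 - 7\right) + 0\right) \left(-43\right) = \left(-12 + 0\right) \left(-43\right) = \left(-12\right) \left(-43\right) = 516$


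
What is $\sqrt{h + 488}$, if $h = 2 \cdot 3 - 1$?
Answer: $\sqrt{493} \approx 22.204$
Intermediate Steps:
$h = 5$ ($h = 6 - 1 = 5$)
$\sqrt{h + 488} = \sqrt{5 + 488} = \sqrt{493}$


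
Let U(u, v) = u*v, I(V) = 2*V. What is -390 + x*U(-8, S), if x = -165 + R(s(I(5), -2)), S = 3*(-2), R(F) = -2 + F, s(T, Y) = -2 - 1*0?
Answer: -8502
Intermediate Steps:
s(T, Y) = -2 (s(T, Y) = -2 + 0 = -2)
S = -6
x = -169 (x = -165 + (-2 - 2) = -165 - 4 = -169)
-390 + x*U(-8, S) = -390 - (-1352)*(-6) = -390 - 169*48 = -390 - 8112 = -8502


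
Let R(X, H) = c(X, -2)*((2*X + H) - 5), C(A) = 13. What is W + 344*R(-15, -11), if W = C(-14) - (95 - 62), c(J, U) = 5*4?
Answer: -316500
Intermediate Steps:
c(J, U) = 20
W = -20 (W = 13 - (95 - 62) = 13 - 1*33 = 13 - 33 = -20)
R(X, H) = -100 + 20*H + 40*X (R(X, H) = 20*((2*X + H) - 5) = 20*((H + 2*X) - 5) = 20*(-5 + H + 2*X) = -100 + 20*H + 40*X)
W + 344*R(-15, -11) = -20 + 344*(-100 + 20*(-11) + 40*(-15)) = -20 + 344*(-100 - 220 - 600) = -20 + 344*(-920) = -20 - 316480 = -316500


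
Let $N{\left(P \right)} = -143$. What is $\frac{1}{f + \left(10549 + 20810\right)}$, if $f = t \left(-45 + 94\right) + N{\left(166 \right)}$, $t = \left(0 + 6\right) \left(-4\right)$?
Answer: $\frac{1}{30040} \approx 3.3289 \cdot 10^{-5}$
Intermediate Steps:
$t = -24$ ($t = 6 \left(-4\right) = -24$)
$f = -1319$ ($f = - 24 \left(-45 + 94\right) - 143 = \left(-24\right) 49 - 143 = -1176 - 143 = -1319$)
$\frac{1}{f + \left(10549 + 20810\right)} = \frac{1}{-1319 + \left(10549 + 20810\right)} = \frac{1}{-1319 + 31359} = \frac{1}{30040}$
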